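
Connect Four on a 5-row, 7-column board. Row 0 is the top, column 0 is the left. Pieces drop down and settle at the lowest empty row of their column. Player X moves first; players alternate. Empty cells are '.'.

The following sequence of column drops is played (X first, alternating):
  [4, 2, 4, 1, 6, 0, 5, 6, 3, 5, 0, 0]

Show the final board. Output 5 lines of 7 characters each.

Answer: .......
.......
O......
X...XOO
OOOXXXX

Derivation:
Move 1: X drops in col 4, lands at row 4
Move 2: O drops in col 2, lands at row 4
Move 3: X drops in col 4, lands at row 3
Move 4: O drops in col 1, lands at row 4
Move 5: X drops in col 6, lands at row 4
Move 6: O drops in col 0, lands at row 4
Move 7: X drops in col 5, lands at row 4
Move 8: O drops in col 6, lands at row 3
Move 9: X drops in col 3, lands at row 4
Move 10: O drops in col 5, lands at row 3
Move 11: X drops in col 0, lands at row 3
Move 12: O drops in col 0, lands at row 2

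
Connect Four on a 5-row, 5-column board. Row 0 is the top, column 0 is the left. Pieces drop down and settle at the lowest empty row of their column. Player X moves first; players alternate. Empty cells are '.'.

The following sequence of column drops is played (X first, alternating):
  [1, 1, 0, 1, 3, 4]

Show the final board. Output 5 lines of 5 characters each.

Answer: .....
.....
.O...
.O...
XX.XO

Derivation:
Move 1: X drops in col 1, lands at row 4
Move 2: O drops in col 1, lands at row 3
Move 3: X drops in col 0, lands at row 4
Move 4: O drops in col 1, lands at row 2
Move 5: X drops in col 3, lands at row 4
Move 6: O drops in col 4, lands at row 4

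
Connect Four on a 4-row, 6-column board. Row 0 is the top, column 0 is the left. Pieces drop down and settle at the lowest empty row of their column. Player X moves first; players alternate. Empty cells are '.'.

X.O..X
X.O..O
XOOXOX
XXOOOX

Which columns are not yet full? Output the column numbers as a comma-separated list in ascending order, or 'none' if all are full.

Answer: 1,3,4

Derivation:
col 0: top cell = 'X' → FULL
col 1: top cell = '.' → open
col 2: top cell = 'O' → FULL
col 3: top cell = '.' → open
col 4: top cell = '.' → open
col 5: top cell = 'X' → FULL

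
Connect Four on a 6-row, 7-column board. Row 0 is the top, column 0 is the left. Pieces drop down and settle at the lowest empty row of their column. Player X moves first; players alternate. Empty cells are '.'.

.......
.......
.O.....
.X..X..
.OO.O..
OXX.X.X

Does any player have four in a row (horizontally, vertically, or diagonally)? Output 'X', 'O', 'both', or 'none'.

none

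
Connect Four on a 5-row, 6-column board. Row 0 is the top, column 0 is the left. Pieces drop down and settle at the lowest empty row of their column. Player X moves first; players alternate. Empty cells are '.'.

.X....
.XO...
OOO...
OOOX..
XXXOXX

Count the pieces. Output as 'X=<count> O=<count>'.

X=8 O=8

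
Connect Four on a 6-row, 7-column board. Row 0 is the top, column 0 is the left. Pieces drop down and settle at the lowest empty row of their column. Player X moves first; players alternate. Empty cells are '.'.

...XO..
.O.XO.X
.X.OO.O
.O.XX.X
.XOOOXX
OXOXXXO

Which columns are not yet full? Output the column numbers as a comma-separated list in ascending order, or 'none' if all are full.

Answer: 0,1,2,5,6

Derivation:
col 0: top cell = '.' → open
col 1: top cell = '.' → open
col 2: top cell = '.' → open
col 3: top cell = 'X' → FULL
col 4: top cell = 'O' → FULL
col 5: top cell = '.' → open
col 6: top cell = '.' → open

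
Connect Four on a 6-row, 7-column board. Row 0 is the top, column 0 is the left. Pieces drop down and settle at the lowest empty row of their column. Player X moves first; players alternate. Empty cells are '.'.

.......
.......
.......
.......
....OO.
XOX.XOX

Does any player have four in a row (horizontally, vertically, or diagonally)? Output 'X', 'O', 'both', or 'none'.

none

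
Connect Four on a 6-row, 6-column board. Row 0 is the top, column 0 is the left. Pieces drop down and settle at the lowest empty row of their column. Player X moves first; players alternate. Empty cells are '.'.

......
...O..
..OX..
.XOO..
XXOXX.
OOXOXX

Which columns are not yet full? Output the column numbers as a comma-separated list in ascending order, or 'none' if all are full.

col 0: top cell = '.' → open
col 1: top cell = '.' → open
col 2: top cell = '.' → open
col 3: top cell = '.' → open
col 4: top cell = '.' → open
col 5: top cell = '.' → open

Answer: 0,1,2,3,4,5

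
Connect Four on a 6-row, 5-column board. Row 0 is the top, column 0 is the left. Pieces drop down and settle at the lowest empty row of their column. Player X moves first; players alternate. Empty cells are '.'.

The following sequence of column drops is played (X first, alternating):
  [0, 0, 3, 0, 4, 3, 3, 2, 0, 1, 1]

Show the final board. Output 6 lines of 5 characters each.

Answer: .....
.....
X....
O..X.
OX.O.
XOOXX

Derivation:
Move 1: X drops in col 0, lands at row 5
Move 2: O drops in col 0, lands at row 4
Move 3: X drops in col 3, lands at row 5
Move 4: O drops in col 0, lands at row 3
Move 5: X drops in col 4, lands at row 5
Move 6: O drops in col 3, lands at row 4
Move 7: X drops in col 3, lands at row 3
Move 8: O drops in col 2, lands at row 5
Move 9: X drops in col 0, lands at row 2
Move 10: O drops in col 1, lands at row 5
Move 11: X drops in col 1, lands at row 4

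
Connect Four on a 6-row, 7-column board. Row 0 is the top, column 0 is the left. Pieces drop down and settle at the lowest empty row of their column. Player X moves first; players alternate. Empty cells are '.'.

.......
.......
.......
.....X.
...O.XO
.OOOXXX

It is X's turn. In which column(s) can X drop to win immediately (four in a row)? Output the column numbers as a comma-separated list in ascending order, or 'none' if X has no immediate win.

Answer: 5

Derivation:
col 0: drop X → no win
col 1: drop X → no win
col 2: drop X → no win
col 3: drop X → no win
col 4: drop X → no win
col 5: drop X → WIN!
col 6: drop X → no win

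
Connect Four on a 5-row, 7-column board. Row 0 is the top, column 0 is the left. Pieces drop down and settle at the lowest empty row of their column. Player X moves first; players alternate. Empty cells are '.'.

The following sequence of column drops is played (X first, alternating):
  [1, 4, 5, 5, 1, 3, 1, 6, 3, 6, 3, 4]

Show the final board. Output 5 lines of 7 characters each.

Answer: .......
.......
.X.X...
.X.XOOO
.X.OOXO

Derivation:
Move 1: X drops in col 1, lands at row 4
Move 2: O drops in col 4, lands at row 4
Move 3: X drops in col 5, lands at row 4
Move 4: O drops in col 5, lands at row 3
Move 5: X drops in col 1, lands at row 3
Move 6: O drops in col 3, lands at row 4
Move 7: X drops in col 1, lands at row 2
Move 8: O drops in col 6, lands at row 4
Move 9: X drops in col 3, lands at row 3
Move 10: O drops in col 6, lands at row 3
Move 11: X drops in col 3, lands at row 2
Move 12: O drops in col 4, lands at row 3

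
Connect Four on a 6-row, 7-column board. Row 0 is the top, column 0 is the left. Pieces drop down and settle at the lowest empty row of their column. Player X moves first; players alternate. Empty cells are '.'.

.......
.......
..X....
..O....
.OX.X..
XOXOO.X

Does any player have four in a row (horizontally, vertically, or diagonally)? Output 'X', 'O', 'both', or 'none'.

none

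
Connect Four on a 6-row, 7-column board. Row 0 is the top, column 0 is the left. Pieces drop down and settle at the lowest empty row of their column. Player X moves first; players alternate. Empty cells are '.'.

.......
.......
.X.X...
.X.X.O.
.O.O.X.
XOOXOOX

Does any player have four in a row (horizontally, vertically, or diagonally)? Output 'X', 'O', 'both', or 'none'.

none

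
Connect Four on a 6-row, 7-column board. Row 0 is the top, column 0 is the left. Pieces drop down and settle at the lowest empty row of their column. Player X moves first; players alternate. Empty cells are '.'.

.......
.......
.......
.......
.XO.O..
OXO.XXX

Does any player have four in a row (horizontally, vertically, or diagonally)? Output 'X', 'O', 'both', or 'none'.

none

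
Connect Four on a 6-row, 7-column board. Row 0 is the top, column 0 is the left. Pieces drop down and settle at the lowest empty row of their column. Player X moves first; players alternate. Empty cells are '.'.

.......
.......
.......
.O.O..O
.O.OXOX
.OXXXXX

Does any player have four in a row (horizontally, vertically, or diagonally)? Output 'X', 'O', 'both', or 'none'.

X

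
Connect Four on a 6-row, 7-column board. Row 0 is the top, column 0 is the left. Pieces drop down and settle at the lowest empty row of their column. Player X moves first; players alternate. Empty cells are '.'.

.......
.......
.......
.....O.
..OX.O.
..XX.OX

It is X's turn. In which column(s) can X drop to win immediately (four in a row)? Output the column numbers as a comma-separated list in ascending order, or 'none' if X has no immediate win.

Answer: none

Derivation:
col 0: drop X → no win
col 1: drop X → no win
col 2: drop X → no win
col 3: drop X → no win
col 4: drop X → no win
col 5: drop X → no win
col 6: drop X → no win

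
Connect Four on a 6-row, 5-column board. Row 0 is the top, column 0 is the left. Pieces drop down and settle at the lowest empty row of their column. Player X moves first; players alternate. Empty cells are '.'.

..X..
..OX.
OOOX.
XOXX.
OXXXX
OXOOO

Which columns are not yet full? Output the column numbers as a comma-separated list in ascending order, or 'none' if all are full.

col 0: top cell = '.' → open
col 1: top cell = '.' → open
col 2: top cell = 'X' → FULL
col 3: top cell = '.' → open
col 4: top cell = '.' → open

Answer: 0,1,3,4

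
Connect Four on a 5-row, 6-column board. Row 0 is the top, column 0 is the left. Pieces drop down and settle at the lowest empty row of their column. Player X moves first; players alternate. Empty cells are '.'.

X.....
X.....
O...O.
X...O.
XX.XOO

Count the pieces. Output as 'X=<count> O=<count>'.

X=6 O=5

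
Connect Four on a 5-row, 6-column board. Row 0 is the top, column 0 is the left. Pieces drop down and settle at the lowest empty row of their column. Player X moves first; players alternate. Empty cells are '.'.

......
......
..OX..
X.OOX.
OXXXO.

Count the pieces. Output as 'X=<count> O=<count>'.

X=6 O=5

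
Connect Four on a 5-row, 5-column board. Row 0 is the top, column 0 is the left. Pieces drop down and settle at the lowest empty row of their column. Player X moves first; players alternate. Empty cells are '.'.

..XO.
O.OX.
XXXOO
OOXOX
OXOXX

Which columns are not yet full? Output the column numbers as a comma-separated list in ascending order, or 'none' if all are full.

Answer: 0,1,4

Derivation:
col 0: top cell = '.' → open
col 1: top cell = '.' → open
col 2: top cell = 'X' → FULL
col 3: top cell = 'O' → FULL
col 4: top cell = '.' → open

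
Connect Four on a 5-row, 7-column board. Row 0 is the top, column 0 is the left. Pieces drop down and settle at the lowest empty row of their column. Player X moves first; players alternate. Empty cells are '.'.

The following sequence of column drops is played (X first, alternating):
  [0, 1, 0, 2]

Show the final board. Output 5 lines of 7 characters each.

Move 1: X drops in col 0, lands at row 4
Move 2: O drops in col 1, lands at row 4
Move 3: X drops in col 0, lands at row 3
Move 4: O drops in col 2, lands at row 4

Answer: .......
.......
.......
X......
XOO....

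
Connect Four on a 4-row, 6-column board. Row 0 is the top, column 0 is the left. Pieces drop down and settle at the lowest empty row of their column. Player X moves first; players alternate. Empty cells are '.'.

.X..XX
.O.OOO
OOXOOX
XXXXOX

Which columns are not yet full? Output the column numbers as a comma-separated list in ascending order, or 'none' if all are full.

col 0: top cell = '.' → open
col 1: top cell = 'X' → FULL
col 2: top cell = '.' → open
col 3: top cell = '.' → open
col 4: top cell = 'X' → FULL
col 5: top cell = 'X' → FULL

Answer: 0,2,3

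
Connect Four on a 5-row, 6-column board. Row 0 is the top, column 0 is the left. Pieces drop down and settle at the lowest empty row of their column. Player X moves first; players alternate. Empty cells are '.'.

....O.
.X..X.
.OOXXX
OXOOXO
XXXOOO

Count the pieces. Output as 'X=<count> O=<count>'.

X=10 O=10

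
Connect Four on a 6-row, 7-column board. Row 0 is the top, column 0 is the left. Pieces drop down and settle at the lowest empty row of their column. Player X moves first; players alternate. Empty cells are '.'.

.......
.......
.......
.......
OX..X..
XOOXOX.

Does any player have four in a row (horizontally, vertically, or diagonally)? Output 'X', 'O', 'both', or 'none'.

none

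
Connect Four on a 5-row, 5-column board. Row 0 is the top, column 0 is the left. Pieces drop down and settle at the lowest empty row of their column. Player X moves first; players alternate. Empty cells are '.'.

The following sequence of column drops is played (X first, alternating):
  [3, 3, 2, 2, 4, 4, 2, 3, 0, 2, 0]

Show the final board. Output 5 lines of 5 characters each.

Move 1: X drops in col 3, lands at row 4
Move 2: O drops in col 3, lands at row 3
Move 3: X drops in col 2, lands at row 4
Move 4: O drops in col 2, lands at row 3
Move 5: X drops in col 4, lands at row 4
Move 6: O drops in col 4, lands at row 3
Move 7: X drops in col 2, lands at row 2
Move 8: O drops in col 3, lands at row 2
Move 9: X drops in col 0, lands at row 4
Move 10: O drops in col 2, lands at row 1
Move 11: X drops in col 0, lands at row 3

Answer: .....
..O..
..XO.
X.OOO
X.XXX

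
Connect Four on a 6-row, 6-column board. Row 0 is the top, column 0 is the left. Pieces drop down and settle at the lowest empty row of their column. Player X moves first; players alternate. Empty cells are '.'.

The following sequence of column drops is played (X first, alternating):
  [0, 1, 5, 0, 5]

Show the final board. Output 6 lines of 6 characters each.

Move 1: X drops in col 0, lands at row 5
Move 2: O drops in col 1, lands at row 5
Move 3: X drops in col 5, lands at row 5
Move 4: O drops in col 0, lands at row 4
Move 5: X drops in col 5, lands at row 4

Answer: ......
......
......
......
O....X
XO...X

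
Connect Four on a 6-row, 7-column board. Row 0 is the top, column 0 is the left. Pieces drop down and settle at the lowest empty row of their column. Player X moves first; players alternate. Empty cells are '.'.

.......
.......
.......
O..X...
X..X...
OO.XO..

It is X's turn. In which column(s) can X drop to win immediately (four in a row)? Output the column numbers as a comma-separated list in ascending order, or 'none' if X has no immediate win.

Answer: 3

Derivation:
col 0: drop X → no win
col 1: drop X → no win
col 2: drop X → no win
col 3: drop X → WIN!
col 4: drop X → no win
col 5: drop X → no win
col 6: drop X → no win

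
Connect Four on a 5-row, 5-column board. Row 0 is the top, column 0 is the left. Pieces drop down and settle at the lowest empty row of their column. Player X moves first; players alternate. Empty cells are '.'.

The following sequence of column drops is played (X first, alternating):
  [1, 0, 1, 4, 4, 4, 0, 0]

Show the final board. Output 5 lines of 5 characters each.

Answer: .....
.....
O...O
XX..X
OX..O

Derivation:
Move 1: X drops in col 1, lands at row 4
Move 2: O drops in col 0, lands at row 4
Move 3: X drops in col 1, lands at row 3
Move 4: O drops in col 4, lands at row 4
Move 5: X drops in col 4, lands at row 3
Move 6: O drops in col 4, lands at row 2
Move 7: X drops in col 0, lands at row 3
Move 8: O drops in col 0, lands at row 2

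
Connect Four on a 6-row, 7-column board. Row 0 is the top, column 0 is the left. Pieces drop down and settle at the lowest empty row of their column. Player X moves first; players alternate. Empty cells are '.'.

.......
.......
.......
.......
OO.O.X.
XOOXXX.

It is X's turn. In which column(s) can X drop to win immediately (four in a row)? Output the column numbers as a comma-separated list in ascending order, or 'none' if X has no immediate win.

Answer: 6

Derivation:
col 0: drop X → no win
col 1: drop X → no win
col 2: drop X → no win
col 3: drop X → no win
col 4: drop X → no win
col 5: drop X → no win
col 6: drop X → WIN!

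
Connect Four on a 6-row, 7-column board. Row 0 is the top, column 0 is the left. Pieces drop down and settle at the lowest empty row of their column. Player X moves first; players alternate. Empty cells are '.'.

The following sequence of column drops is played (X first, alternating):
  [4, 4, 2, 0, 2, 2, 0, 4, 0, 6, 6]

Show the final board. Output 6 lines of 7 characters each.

Move 1: X drops in col 4, lands at row 5
Move 2: O drops in col 4, lands at row 4
Move 3: X drops in col 2, lands at row 5
Move 4: O drops in col 0, lands at row 5
Move 5: X drops in col 2, lands at row 4
Move 6: O drops in col 2, lands at row 3
Move 7: X drops in col 0, lands at row 4
Move 8: O drops in col 4, lands at row 3
Move 9: X drops in col 0, lands at row 3
Move 10: O drops in col 6, lands at row 5
Move 11: X drops in col 6, lands at row 4

Answer: .......
.......
.......
X.O.O..
X.X.O.X
O.X.X.O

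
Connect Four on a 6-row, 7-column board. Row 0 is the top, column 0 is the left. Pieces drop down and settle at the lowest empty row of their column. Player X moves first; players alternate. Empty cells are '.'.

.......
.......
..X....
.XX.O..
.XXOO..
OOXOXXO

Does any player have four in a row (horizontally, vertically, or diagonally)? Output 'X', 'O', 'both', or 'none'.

X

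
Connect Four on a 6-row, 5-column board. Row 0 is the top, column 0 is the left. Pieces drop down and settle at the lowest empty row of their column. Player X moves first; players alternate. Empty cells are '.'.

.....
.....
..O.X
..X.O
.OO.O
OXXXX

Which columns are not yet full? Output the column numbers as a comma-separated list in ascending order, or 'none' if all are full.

col 0: top cell = '.' → open
col 1: top cell = '.' → open
col 2: top cell = '.' → open
col 3: top cell = '.' → open
col 4: top cell = '.' → open

Answer: 0,1,2,3,4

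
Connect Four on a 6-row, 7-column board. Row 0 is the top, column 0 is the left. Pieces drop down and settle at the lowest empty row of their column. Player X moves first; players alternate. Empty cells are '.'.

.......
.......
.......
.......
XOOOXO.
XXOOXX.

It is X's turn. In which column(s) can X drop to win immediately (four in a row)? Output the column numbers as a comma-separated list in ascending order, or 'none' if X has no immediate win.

col 0: drop X → no win
col 1: drop X → no win
col 2: drop X → no win
col 3: drop X → no win
col 4: drop X → no win
col 5: drop X → no win
col 6: drop X → no win

Answer: none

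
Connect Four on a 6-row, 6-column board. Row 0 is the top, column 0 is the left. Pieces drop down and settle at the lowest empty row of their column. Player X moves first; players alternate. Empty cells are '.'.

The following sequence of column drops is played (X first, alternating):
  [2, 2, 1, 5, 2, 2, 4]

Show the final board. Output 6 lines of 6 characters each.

Move 1: X drops in col 2, lands at row 5
Move 2: O drops in col 2, lands at row 4
Move 3: X drops in col 1, lands at row 5
Move 4: O drops in col 5, lands at row 5
Move 5: X drops in col 2, lands at row 3
Move 6: O drops in col 2, lands at row 2
Move 7: X drops in col 4, lands at row 5

Answer: ......
......
..O...
..X...
..O...
.XX.XO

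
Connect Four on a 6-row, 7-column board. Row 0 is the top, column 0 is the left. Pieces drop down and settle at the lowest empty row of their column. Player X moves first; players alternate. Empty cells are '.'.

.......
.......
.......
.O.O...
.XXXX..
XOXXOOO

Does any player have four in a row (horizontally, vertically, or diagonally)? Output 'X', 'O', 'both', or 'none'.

X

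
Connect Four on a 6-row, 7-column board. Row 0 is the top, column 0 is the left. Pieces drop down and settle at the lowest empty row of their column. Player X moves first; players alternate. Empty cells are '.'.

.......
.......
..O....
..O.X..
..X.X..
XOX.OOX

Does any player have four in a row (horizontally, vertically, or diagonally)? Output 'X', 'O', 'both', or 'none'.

none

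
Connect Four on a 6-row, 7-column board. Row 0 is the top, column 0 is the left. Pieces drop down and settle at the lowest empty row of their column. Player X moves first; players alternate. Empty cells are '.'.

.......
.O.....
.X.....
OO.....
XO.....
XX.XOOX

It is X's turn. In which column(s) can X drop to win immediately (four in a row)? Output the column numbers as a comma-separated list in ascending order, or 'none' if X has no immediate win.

Answer: 2

Derivation:
col 0: drop X → no win
col 1: drop X → no win
col 2: drop X → WIN!
col 3: drop X → no win
col 4: drop X → no win
col 5: drop X → no win
col 6: drop X → no win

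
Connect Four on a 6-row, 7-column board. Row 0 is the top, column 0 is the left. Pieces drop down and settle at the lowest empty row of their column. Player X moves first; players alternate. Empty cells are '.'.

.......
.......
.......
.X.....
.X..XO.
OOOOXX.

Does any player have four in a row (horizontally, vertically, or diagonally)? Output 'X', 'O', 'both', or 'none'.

O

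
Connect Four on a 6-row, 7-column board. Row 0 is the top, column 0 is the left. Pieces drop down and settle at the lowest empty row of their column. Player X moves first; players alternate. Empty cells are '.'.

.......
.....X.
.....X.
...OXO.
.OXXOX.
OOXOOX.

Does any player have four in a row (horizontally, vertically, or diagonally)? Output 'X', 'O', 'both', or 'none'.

X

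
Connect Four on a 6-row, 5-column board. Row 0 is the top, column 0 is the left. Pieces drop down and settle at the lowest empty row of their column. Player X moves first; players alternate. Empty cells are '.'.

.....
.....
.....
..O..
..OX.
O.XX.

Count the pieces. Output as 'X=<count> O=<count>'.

X=3 O=3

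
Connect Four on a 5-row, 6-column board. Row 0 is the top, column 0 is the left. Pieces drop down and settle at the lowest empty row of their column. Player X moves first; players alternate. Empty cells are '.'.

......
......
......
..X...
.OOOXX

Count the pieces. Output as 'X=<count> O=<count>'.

X=3 O=3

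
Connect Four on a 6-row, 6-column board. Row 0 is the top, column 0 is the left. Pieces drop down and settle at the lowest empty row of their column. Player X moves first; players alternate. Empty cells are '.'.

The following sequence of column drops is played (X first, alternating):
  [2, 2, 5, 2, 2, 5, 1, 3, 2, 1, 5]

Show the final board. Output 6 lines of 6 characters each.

Answer: ......
..X...
..X...
..O..X
.OO..O
.XXO.X

Derivation:
Move 1: X drops in col 2, lands at row 5
Move 2: O drops in col 2, lands at row 4
Move 3: X drops in col 5, lands at row 5
Move 4: O drops in col 2, lands at row 3
Move 5: X drops in col 2, lands at row 2
Move 6: O drops in col 5, lands at row 4
Move 7: X drops in col 1, lands at row 5
Move 8: O drops in col 3, lands at row 5
Move 9: X drops in col 2, lands at row 1
Move 10: O drops in col 1, lands at row 4
Move 11: X drops in col 5, lands at row 3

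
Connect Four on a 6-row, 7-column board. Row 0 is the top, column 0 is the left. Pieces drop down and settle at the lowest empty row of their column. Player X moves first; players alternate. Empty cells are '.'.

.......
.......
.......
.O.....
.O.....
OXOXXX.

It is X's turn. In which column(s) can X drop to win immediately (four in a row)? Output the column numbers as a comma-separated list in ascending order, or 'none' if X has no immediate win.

col 0: drop X → no win
col 1: drop X → no win
col 2: drop X → no win
col 3: drop X → no win
col 4: drop X → no win
col 5: drop X → no win
col 6: drop X → WIN!

Answer: 6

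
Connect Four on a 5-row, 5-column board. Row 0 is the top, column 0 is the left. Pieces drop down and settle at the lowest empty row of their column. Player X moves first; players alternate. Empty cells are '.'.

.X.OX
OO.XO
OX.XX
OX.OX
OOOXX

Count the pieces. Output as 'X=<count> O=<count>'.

X=10 O=10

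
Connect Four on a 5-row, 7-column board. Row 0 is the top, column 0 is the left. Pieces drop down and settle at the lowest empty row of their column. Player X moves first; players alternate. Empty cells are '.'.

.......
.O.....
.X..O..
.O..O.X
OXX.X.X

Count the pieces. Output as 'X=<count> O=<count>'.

X=6 O=5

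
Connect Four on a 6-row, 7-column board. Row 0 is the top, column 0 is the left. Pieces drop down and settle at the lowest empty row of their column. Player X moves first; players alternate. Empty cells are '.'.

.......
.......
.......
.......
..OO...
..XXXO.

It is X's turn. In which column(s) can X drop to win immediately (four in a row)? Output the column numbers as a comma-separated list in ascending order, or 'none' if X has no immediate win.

Answer: 1

Derivation:
col 0: drop X → no win
col 1: drop X → WIN!
col 2: drop X → no win
col 3: drop X → no win
col 4: drop X → no win
col 5: drop X → no win
col 6: drop X → no win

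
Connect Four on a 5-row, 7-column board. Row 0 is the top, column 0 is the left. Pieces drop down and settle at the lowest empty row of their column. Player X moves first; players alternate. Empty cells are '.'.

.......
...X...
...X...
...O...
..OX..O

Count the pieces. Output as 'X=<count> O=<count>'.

X=3 O=3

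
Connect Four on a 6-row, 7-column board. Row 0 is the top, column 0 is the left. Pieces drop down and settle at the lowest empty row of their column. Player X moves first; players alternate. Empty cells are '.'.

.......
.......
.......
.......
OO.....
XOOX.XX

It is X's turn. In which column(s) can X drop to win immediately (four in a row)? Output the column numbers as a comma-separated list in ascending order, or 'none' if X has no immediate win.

col 0: drop X → no win
col 1: drop X → no win
col 2: drop X → no win
col 3: drop X → no win
col 4: drop X → WIN!
col 5: drop X → no win
col 6: drop X → no win

Answer: 4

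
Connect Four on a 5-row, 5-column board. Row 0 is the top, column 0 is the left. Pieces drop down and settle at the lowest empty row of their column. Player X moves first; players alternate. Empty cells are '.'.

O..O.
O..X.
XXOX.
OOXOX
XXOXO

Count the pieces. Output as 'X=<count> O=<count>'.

X=9 O=9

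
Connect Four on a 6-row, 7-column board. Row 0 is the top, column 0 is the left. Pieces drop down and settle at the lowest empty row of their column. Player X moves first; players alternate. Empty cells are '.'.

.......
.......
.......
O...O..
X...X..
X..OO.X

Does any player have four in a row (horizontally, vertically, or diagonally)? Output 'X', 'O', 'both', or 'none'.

none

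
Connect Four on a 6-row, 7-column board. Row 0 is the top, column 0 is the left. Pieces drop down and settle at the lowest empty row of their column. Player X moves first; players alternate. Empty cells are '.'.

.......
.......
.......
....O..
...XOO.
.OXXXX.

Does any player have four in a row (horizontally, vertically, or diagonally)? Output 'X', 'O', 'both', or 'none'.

X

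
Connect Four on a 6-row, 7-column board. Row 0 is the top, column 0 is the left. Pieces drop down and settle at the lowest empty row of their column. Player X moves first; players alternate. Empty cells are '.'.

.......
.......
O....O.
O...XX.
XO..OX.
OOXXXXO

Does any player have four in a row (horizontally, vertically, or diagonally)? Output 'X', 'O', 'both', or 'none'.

X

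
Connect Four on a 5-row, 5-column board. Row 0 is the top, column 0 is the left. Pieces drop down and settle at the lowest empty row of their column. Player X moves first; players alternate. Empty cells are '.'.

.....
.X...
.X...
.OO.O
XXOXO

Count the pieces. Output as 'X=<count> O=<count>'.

X=5 O=5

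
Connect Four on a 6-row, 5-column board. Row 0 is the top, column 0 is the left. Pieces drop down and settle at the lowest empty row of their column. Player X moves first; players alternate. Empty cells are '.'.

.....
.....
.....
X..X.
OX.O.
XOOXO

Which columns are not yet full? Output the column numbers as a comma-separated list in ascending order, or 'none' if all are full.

col 0: top cell = '.' → open
col 1: top cell = '.' → open
col 2: top cell = '.' → open
col 3: top cell = '.' → open
col 4: top cell = '.' → open

Answer: 0,1,2,3,4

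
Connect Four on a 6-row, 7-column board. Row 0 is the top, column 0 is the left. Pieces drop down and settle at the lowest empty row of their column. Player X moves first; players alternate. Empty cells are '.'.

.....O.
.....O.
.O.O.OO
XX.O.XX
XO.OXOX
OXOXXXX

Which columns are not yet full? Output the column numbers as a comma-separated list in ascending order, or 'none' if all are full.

col 0: top cell = '.' → open
col 1: top cell = '.' → open
col 2: top cell = '.' → open
col 3: top cell = '.' → open
col 4: top cell = '.' → open
col 5: top cell = 'O' → FULL
col 6: top cell = '.' → open

Answer: 0,1,2,3,4,6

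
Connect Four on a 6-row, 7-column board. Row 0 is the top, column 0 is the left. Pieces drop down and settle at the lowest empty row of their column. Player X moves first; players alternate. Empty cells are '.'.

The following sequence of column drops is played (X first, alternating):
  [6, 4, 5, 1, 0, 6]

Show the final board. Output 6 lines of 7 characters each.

Answer: .......
.......
.......
.......
......O
XO..OXX

Derivation:
Move 1: X drops in col 6, lands at row 5
Move 2: O drops in col 4, lands at row 5
Move 3: X drops in col 5, lands at row 5
Move 4: O drops in col 1, lands at row 5
Move 5: X drops in col 0, lands at row 5
Move 6: O drops in col 6, lands at row 4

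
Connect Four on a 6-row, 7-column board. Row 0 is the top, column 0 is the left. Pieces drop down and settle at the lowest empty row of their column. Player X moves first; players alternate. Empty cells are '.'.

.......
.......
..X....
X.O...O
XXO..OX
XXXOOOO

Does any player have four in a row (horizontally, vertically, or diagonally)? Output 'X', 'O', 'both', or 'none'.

O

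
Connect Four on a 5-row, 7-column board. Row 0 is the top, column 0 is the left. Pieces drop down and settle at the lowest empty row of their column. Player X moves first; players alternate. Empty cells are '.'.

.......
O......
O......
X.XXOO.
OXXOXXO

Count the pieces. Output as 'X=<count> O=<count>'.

X=7 O=7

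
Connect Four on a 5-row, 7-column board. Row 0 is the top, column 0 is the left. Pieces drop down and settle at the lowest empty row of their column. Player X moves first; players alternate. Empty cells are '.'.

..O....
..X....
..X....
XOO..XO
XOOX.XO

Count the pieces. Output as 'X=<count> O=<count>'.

X=7 O=7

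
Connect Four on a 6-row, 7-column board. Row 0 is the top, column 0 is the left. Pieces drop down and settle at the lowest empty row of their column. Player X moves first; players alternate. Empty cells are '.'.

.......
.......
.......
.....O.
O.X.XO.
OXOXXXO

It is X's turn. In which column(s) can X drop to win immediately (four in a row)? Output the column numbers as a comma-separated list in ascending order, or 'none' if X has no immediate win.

Answer: none

Derivation:
col 0: drop X → no win
col 1: drop X → no win
col 2: drop X → no win
col 3: drop X → no win
col 4: drop X → no win
col 5: drop X → no win
col 6: drop X → no win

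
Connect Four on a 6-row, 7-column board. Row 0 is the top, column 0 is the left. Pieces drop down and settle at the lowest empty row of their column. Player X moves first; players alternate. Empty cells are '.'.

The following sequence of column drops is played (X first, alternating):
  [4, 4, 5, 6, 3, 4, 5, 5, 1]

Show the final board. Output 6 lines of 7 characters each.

Move 1: X drops in col 4, lands at row 5
Move 2: O drops in col 4, lands at row 4
Move 3: X drops in col 5, lands at row 5
Move 4: O drops in col 6, lands at row 5
Move 5: X drops in col 3, lands at row 5
Move 6: O drops in col 4, lands at row 3
Move 7: X drops in col 5, lands at row 4
Move 8: O drops in col 5, lands at row 3
Move 9: X drops in col 1, lands at row 5

Answer: .......
.......
.......
....OO.
....OX.
.X.XXXO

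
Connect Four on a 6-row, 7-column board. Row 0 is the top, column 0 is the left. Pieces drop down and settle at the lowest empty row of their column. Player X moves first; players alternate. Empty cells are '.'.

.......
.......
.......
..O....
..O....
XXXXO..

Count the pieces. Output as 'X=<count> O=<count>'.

X=4 O=3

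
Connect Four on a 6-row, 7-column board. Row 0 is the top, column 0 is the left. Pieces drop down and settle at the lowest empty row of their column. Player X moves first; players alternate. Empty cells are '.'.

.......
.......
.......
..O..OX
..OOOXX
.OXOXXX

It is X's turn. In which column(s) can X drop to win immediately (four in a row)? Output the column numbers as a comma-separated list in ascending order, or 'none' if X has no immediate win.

col 0: drop X → no win
col 1: drop X → no win
col 2: drop X → no win
col 3: drop X → no win
col 4: drop X → no win
col 5: drop X → no win
col 6: drop X → WIN!

Answer: 6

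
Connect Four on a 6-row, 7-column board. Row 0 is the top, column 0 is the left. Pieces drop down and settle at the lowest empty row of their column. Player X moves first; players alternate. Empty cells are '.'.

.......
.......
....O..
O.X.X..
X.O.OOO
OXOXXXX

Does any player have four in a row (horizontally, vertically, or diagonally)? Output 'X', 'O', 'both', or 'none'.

X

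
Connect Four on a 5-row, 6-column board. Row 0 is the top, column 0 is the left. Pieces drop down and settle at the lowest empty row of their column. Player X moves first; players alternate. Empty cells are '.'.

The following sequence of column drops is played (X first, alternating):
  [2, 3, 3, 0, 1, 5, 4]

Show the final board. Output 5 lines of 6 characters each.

Move 1: X drops in col 2, lands at row 4
Move 2: O drops in col 3, lands at row 4
Move 3: X drops in col 3, lands at row 3
Move 4: O drops in col 0, lands at row 4
Move 5: X drops in col 1, lands at row 4
Move 6: O drops in col 5, lands at row 4
Move 7: X drops in col 4, lands at row 4

Answer: ......
......
......
...X..
OXXOXO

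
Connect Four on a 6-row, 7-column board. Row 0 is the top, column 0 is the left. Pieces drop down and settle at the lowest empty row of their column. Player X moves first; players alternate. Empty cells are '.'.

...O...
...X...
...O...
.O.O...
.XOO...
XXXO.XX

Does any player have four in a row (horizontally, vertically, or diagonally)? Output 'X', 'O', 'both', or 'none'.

O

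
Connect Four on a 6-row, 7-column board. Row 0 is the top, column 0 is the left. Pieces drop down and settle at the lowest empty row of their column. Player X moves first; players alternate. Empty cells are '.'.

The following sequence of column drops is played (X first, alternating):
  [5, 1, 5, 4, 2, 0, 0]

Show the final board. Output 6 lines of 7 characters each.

Move 1: X drops in col 5, lands at row 5
Move 2: O drops in col 1, lands at row 5
Move 3: X drops in col 5, lands at row 4
Move 4: O drops in col 4, lands at row 5
Move 5: X drops in col 2, lands at row 5
Move 6: O drops in col 0, lands at row 5
Move 7: X drops in col 0, lands at row 4

Answer: .......
.......
.......
.......
X....X.
OOX.OX.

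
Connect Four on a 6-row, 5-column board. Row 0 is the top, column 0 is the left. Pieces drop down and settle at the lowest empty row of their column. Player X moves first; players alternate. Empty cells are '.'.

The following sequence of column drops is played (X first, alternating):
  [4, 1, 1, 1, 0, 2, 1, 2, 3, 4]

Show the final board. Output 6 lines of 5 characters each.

Answer: .....
.....
.X...
.O...
.XO.O
XOOXX

Derivation:
Move 1: X drops in col 4, lands at row 5
Move 2: O drops in col 1, lands at row 5
Move 3: X drops in col 1, lands at row 4
Move 4: O drops in col 1, lands at row 3
Move 5: X drops in col 0, lands at row 5
Move 6: O drops in col 2, lands at row 5
Move 7: X drops in col 1, lands at row 2
Move 8: O drops in col 2, lands at row 4
Move 9: X drops in col 3, lands at row 5
Move 10: O drops in col 4, lands at row 4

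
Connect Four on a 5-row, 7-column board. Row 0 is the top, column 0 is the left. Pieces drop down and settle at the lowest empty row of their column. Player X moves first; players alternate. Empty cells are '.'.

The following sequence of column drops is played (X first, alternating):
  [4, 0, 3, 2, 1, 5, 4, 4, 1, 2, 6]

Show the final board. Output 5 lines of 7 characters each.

Answer: .......
.......
....O..
.XO.X..
OXOXXOX

Derivation:
Move 1: X drops in col 4, lands at row 4
Move 2: O drops in col 0, lands at row 4
Move 3: X drops in col 3, lands at row 4
Move 4: O drops in col 2, lands at row 4
Move 5: X drops in col 1, lands at row 4
Move 6: O drops in col 5, lands at row 4
Move 7: X drops in col 4, lands at row 3
Move 8: O drops in col 4, lands at row 2
Move 9: X drops in col 1, lands at row 3
Move 10: O drops in col 2, lands at row 3
Move 11: X drops in col 6, lands at row 4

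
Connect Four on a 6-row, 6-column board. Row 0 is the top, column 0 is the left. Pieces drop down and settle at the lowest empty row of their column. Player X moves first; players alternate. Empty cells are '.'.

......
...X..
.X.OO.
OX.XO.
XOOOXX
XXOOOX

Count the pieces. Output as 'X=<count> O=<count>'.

X=10 O=10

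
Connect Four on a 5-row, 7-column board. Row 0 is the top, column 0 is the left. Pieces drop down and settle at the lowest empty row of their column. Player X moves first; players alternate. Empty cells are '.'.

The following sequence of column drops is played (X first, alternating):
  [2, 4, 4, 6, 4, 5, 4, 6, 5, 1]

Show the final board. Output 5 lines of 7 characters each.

Move 1: X drops in col 2, lands at row 4
Move 2: O drops in col 4, lands at row 4
Move 3: X drops in col 4, lands at row 3
Move 4: O drops in col 6, lands at row 4
Move 5: X drops in col 4, lands at row 2
Move 6: O drops in col 5, lands at row 4
Move 7: X drops in col 4, lands at row 1
Move 8: O drops in col 6, lands at row 3
Move 9: X drops in col 5, lands at row 3
Move 10: O drops in col 1, lands at row 4

Answer: .......
....X..
....X..
....XXO
.OX.OOO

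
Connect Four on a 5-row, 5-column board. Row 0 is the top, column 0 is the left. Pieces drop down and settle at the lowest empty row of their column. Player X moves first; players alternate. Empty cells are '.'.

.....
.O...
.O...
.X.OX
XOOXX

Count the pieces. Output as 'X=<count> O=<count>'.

X=5 O=5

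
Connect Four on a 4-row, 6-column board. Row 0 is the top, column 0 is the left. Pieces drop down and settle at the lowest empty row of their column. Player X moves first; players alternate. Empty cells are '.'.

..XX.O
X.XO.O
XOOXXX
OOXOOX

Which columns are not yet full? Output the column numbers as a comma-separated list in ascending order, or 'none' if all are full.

Answer: 0,1,4

Derivation:
col 0: top cell = '.' → open
col 1: top cell = '.' → open
col 2: top cell = 'X' → FULL
col 3: top cell = 'X' → FULL
col 4: top cell = '.' → open
col 5: top cell = 'O' → FULL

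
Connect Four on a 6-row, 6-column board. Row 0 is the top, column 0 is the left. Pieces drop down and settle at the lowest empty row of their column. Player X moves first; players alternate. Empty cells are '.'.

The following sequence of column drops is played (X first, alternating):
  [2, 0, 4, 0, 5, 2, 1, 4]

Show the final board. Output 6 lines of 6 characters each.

Move 1: X drops in col 2, lands at row 5
Move 2: O drops in col 0, lands at row 5
Move 3: X drops in col 4, lands at row 5
Move 4: O drops in col 0, lands at row 4
Move 5: X drops in col 5, lands at row 5
Move 6: O drops in col 2, lands at row 4
Move 7: X drops in col 1, lands at row 5
Move 8: O drops in col 4, lands at row 4

Answer: ......
......
......
......
O.O.O.
OXX.XX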